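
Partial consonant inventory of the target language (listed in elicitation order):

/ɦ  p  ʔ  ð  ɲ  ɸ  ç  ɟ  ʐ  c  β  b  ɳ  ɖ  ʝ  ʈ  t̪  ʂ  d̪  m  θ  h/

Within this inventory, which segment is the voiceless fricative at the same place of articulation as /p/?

/p/ is a voiceless bilabial stop.
The voiceless fricative at the same place is a voiceless bilabial fricative — in this inventory, /ɸ/.

/ɸ/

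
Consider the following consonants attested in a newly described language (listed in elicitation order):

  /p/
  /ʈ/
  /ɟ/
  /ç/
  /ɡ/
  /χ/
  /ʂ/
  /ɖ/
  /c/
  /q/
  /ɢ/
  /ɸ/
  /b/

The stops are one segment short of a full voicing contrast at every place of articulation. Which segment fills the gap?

/k/

Voiceless: /p/ (bilabial), /ʈ/ (retroflex), /c/ (palatal), /q/ (uvular).
Voiced: /b/ (bilabial), /ɖ/ (retroflex), /ɟ/ (palatal), /ɡ/ (velar), /ɢ/ (uvular).
The velar row has no voiceless member, so the gap is the voiceless velar stop /k/.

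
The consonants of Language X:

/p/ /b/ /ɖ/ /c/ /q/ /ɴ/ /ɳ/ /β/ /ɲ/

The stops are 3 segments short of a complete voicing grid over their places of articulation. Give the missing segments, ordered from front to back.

place of articulation  voiceless  voiced  
bilabial          p         b       
retroflex         —         ɖ       
palatal           c         —       
uvular            q         —       
Gaps, from front to back: retroflex lacks voiceless (/ʈ/); palatal lacks voiced (/ɟ/); uvular lacks voiced (/ɢ/).

/ʈ/, /ɟ/, /ɢ/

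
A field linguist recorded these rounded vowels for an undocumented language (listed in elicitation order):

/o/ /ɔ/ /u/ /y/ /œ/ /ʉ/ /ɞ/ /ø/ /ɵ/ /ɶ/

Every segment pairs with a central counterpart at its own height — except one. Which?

High: /y/ ~ /ʉ/ ~ /u/
High-mid: /ø/ ~ /ɵ/ ~ /o/
Low-mid: /œ/ ~ /ɞ/ ~ /ɔ/
Low: only /ɶ/ (front); no central partner.
So /ɶ/ is the unpaired segment.

/ɶ/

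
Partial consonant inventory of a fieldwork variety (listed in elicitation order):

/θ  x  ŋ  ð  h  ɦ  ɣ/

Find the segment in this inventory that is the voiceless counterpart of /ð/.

/θ/

/ð/ is a voiced dental fricative.
The voiceless counterpart is a voiceless dental fricative — in this inventory, /θ/.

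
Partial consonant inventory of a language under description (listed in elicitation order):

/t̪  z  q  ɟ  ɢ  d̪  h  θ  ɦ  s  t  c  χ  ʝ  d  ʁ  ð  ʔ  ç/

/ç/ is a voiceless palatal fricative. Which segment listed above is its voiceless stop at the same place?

The voiceless stop at the same place is a voiceless palatal stop — in this inventory, /c/.

/c/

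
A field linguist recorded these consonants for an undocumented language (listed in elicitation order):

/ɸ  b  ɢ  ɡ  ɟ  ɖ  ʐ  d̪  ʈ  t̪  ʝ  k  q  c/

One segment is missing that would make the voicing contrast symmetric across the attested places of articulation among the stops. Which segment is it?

place of articulation  voiceless  voiced  
bilabial          —         b       
dental            t̪        d̪      
retroflex         ʈ         ɖ       
palatal           c         ɟ       
velar             k         ɡ       
uvular            q         ɢ       
The bilabial row has no voiceless member, so the gap is the voiceless bilabial stop /p/.

/p/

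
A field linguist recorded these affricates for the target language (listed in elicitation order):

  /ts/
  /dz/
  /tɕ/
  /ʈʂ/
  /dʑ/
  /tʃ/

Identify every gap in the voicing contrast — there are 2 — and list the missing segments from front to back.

Voiceless: /ts/ (alveolar), /tʃ/ (postalveolar), /ʈʂ/ (retroflex), /tɕ/ (alveolo-palatal).
Voiced: /dz/ (alveolar), /dʑ/ (alveolo-palatal).
Gaps, from front to back: postalveolar lacks voiced (/dʒ/); retroflex lacks voiced (/ɖʐ/).

/dʒ/, /ɖʐ/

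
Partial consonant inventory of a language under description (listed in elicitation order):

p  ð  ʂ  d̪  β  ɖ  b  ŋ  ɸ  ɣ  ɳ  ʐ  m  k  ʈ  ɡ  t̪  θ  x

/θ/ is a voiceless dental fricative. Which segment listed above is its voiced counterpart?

/ð/

The voiced counterpart is a voiced dental fricative — in this inventory, /ð/.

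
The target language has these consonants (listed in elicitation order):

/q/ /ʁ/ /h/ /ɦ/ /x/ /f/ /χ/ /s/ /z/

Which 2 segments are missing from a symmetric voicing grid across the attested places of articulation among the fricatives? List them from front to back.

place of articulation  voiceless  voiced  
labiodental       f         —       
alveolar          s         z       
velar             x         —       
uvular            χ         ʁ       
glottal           h         ɦ       
Gaps, from front to back: labiodental lacks voiced (/v/); velar lacks voiced (/ɣ/).

/v/, /ɣ/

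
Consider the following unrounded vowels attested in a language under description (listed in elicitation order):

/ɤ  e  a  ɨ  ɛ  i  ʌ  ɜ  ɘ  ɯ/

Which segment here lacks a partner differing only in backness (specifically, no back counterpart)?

/a/

High: /i/ ~ /ɨ/ ~ /ɯ/
High-mid: /e/ ~ /ɘ/ ~ /ɤ/
Low-mid: /ɛ/ ~ /ɜ/ ~ /ʌ/
Low: only /a/ (front); no back partner.
So /a/ is the unpaired segment.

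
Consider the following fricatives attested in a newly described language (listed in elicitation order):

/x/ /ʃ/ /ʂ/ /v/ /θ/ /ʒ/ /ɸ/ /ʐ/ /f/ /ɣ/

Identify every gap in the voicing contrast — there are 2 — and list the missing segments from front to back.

/β/, /ð/

bilabial: voiceless /ɸ/, voiced —.
labiodental: voiceless /f/, voiced /v/.
dental: voiceless /θ/, voiced —.
postalveolar: voiceless /ʃ/, voiced /ʒ/.
retroflex: voiceless /ʂ/, voiced /ʐ/.
velar: voiceless /x/, voiced /ɣ/.
Gaps, from front to back: bilabial lacks voiced (/β/); dental lacks voiced (/ð/).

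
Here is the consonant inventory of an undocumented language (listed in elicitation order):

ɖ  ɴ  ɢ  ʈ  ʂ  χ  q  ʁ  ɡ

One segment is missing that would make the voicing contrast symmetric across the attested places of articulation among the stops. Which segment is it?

retroflex: voiceless /ʈ/, voiced /ɖ/.
velar: voiceless —, voiced /ɡ/.
uvular: voiceless /q/, voiced /ɢ/.
The velar row has no voiceless member, so the gap is the voiceless velar stop /k/.

/k/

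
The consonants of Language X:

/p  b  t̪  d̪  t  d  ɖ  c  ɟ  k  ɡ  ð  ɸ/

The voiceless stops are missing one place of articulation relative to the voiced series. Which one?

retroflex

bilabial: voiceless /p/, voiced /b/.
dental: voiceless /t̪/, voiced /d̪/.
alveolar: voiceless /t/, voiced /d/.
retroflex: voiceless —, voiced /ɖ/.
palatal: voiceless /c/, voiced /ɟ/.
velar: voiceless /k/, voiced /ɡ/.
Every place of articulation has a voiceless member except retroflex, where /ʈ/ would be expected.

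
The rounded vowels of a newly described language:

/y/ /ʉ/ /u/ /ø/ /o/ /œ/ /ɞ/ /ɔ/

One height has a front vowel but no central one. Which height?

high-mid

Front: /y/ (high), /ø/ (high-mid), /œ/ (low-mid).
Central: /ʉ/ (high), /ɞ/ (low-mid).
Back: /u/ (high), /o/ (high-mid), /ɔ/ (low-mid).
Every height has a central member except high-mid, where /ɵ/ would be expected.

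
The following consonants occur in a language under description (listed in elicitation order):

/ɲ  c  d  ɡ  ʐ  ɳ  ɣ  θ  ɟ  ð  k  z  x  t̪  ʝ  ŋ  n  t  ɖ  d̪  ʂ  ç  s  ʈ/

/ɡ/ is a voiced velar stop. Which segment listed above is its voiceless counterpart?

The voiceless counterpart is a voiceless velar stop — in this inventory, /k/.

/k/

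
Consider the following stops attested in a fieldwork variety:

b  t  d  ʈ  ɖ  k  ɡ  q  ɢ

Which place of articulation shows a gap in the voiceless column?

bilabial: voiceless —, voiced /b/.
alveolar: voiceless /t/, voiced /d/.
retroflex: voiceless /ʈ/, voiced /ɖ/.
velar: voiceless /k/, voiced /ɡ/.
uvular: voiceless /q/, voiced /ɢ/.
Every place of articulation has a voiceless member except bilabial, where /p/ would be expected.

bilabial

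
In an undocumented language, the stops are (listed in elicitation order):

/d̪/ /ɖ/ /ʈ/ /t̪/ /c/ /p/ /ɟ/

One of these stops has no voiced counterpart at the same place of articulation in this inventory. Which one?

/p/

Dental: /t̪/ ~ /d̪/
Retroflex: /ʈ/ ~ /ɖ/
Palatal: /c/ ~ /ɟ/
Bilabial: only /p/ (voiceless); no voiced partner.
So /p/ is the unpaired segment.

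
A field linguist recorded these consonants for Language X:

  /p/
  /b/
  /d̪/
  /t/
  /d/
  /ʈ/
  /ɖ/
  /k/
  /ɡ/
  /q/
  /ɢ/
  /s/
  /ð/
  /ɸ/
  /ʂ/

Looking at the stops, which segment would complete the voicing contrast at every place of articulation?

place of articulation  voiceless  voiced  
bilabial          p         b       
dental            —         d̪      
alveolar          t         d       
retroflex         ʈ         ɖ       
velar             k         ɡ       
uvular            q         ɢ       
The dental row has no voiceless member, so the gap is the voiceless dental stop /t̪/.

/t̪/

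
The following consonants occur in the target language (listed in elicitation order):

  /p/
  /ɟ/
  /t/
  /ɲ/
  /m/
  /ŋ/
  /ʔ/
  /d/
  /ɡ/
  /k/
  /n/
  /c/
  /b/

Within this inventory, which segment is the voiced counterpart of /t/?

/d/

/t/ is a voiceless alveolar stop.
The voiced counterpart is a voiced alveolar stop — in this inventory, /d/.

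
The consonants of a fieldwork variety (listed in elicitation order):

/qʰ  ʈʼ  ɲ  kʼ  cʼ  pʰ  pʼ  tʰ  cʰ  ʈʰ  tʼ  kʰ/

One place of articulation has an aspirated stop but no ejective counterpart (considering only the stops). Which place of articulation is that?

place of articulation  aspirated  ejective
bilabial          pʰ        pʼ      
alveolar          tʰ        tʼ      
retroflex         ʈʰ        ʈʼ      
palatal           cʰ        cʼ      
velar             kʰ        kʼ      
uvular            qʰ        —       
Every place of articulation has an ejective member except uvular, where /qʼ/ would be expected.

uvular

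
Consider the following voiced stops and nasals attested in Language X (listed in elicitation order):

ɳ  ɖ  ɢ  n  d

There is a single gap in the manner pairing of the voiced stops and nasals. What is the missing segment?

/ɴ/

alveolar: oral stop /d/, nasal /n/.
retroflex: oral stop /ɖ/, nasal /ɳ/.
uvular: oral stop /ɢ/, nasal —.
The uvular row has no nasal member, so the gap is the uvular nasal /ɴ/.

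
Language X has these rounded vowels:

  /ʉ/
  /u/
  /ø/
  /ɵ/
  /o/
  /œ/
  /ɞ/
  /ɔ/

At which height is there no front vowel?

height            front     central   back    
high              —         ʉ         u       
high-mid          ø         ɵ         o       
low-mid           œ         ɞ         ɔ       
Every height has a front member except high, where /y/ would be expected.

high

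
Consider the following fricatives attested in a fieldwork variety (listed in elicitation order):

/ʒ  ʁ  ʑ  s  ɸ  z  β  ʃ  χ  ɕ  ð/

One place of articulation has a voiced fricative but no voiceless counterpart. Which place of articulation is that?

place of articulation  voiceless  voiced  
bilabial          ɸ         β       
dental            —         ð       
alveolar          s         z       
postalveolar      ʃ         ʒ       
alveolo-palatal   ɕ         ʑ       
uvular            χ         ʁ       
Every place of articulation has a voiceless member except dental, where /θ/ would be expected.

dental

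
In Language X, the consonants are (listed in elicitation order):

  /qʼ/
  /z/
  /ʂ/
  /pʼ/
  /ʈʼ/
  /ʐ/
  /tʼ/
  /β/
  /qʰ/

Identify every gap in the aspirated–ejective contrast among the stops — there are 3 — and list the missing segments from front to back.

/pʰ/, /tʰ/, /ʈʰ/

bilabial: aspirated —, ejective /pʼ/.
alveolar: aspirated —, ejective /tʼ/.
retroflex: aspirated —, ejective /ʈʼ/.
uvular: aspirated /qʰ/, ejective /qʼ/.
Gaps, from front to back: bilabial lacks aspirated (/pʰ/); alveolar lacks aspirated (/tʰ/); retroflex lacks aspirated (/ʈʰ/).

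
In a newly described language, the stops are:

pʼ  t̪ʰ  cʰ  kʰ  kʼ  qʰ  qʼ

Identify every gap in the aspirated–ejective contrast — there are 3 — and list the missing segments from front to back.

/pʰ/, /t̪ʼ/, /cʼ/

place of articulation  aspirated  ejective
bilabial          —         pʼ      
dental            t̪ʰ       —       
palatal           cʰ        —       
velar             kʰ        kʼ      
uvular            qʰ        qʼ      
Gaps, from front to back: bilabial lacks aspirated (/pʰ/); dental lacks ejective (/t̪ʼ/); palatal lacks ejective (/cʼ/).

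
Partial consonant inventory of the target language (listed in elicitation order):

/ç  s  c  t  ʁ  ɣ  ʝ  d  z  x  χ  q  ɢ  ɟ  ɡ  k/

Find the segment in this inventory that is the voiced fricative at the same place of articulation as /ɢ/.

/ɢ/ is a voiced uvular stop.
The voiced fricative at the same place is a voiced uvular fricative — in this inventory, /ʁ/.

/ʁ/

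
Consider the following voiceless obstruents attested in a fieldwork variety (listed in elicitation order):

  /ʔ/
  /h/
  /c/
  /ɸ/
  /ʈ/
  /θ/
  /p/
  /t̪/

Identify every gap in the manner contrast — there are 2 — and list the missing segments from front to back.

Stop: /p/ (bilabial), /t̪/ (dental), /ʈ/ (retroflex), /c/ (palatal), /ʔ/ (glottal).
Fricative: /ɸ/ (bilabial), /θ/ (dental), /h/ (glottal).
Gaps, from front to back: retroflex lacks fricative (/ʂ/); palatal lacks fricative (/ç/).

/ʂ/, /ç/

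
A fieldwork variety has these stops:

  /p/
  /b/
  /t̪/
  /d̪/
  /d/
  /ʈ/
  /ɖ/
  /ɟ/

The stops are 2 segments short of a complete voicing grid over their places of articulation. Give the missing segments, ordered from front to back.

/t/, /c/

Voiceless: /p/ (bilabial), /t̪/ (dental), /ʈ/ (retroflex).
Voiced: /b/ (bilabial), /d̪/ (dental), /d/ (alveolar), /ɖ/ (retroflex), /ɟ/ (palatal).
Gaps, from front to back: alveolar lacks voiceless (/t/); palatal lacks voiceless (/c/).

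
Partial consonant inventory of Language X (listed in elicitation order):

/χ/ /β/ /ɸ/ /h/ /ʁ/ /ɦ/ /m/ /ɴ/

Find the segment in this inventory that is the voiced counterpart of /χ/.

/ʁ/

/χ/ is a voiceless uvular fricative.
The voiced counterpart is a voiced uvular fricative — in this inventory, /ʁ/.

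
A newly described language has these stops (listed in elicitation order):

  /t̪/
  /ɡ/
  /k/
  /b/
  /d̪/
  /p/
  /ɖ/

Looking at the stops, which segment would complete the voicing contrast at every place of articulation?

/ʈ/

bilabial: voiceless /p/, voiced /b/.
dental: voiceless /t̪/, voiced /d̪/.
retroflex: voiceless —, voiced /ɖ/.
velar: voiceless /k/, voiced /ɡ/.
The retroflex row has no voiceless member, so the gap is the voiceless retroflex stop /ʈ/.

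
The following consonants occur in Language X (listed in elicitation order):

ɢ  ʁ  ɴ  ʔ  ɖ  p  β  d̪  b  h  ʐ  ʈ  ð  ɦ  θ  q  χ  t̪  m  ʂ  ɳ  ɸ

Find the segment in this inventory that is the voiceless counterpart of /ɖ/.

/ɖ/ is a voiced retroflex stop.
The voiceless counterpart is a voiceless retroflex stop — in this inventory, /ʈ/.

/ʈ/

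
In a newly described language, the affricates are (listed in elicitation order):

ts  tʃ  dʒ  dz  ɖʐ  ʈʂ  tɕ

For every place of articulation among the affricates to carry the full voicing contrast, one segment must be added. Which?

alveolar: voiceless /ts/, voiced /dz/.
postalveolar: voiceless /tʃ/, voiced /dʒ/.
retroflex: voiceless /ʈʂ/, voiced /ɖʐ/.
alveolo-palatal: voiceless /tɕ/, voiced —.
The alveolo-palatal row has no voiced member, so the gap is the voiced alveolo-palatal affricate /dʑ/.

/dʑ/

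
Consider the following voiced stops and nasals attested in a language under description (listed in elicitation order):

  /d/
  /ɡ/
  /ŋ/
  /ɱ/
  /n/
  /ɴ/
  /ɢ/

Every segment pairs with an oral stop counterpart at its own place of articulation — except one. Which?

/ɱ/

Alveolar: /d/ ~ /n/
Velar: /ɡ/ ~ /ŋ/
Uvular: /ɢ/ ~ /ɴ/
Labiodental: only /ɱ/ (nasal); no oral stop partner.
So /ɱ/ is the unpaired segment.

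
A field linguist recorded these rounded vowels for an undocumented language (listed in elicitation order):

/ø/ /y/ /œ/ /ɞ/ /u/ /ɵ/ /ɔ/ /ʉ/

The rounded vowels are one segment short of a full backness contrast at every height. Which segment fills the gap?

Front: /y/ (high), /ø/ (high-mid), /œ/ (low-mid).
Central: /ʉ/ (high), /ɵ/ (high-mid), /ɞ/ (low-mid).
Back: /u/ (high), /ɔ/ (low-mid).
The high-mid row has no back member, so the gap is the high-mid back rounded vowel /o/.

/o/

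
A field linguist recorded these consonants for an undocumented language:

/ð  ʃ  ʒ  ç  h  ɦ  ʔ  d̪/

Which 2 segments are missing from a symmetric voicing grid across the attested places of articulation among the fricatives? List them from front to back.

Voiceless: /ʃ/ (postalveolar), /ç/ (palatal), /h/ (glottal).
Voiced: /ð/ (dental), /ʒ/ (postalveolar), /ɦ/ (glottal).
Gaps, from front to back: dental lacks voiceless (/θ/); palatal lacks voiced (/ʝ/).

/θ/, /ʝ/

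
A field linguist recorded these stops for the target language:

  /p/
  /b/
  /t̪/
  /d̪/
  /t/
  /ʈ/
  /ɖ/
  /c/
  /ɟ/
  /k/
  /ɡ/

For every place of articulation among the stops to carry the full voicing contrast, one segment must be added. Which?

/d/

bilabial: voiceless /p/, voiced /b/.
dental: voiceless /t̪/, voiced /d̪/.
alveolar: voiceless /t/, voiced —.
retroflex: voiceless /ʈ/, voiced /ɖ/.
palatal: voiceless /c/, voiced /ɟ/.
velar: voiceless /k/, voiced /ɡ/.
The alveolar row has no voiced member, so the gap is the voiced alveolar stop /d/.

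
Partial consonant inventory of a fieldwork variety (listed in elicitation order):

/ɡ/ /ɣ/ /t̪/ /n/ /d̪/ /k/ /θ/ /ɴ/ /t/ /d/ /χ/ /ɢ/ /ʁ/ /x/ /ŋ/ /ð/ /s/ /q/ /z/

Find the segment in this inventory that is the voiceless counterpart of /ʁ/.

/ʁ/ is a voiced uvular fricative.
The voiceless counterpart is a voiceless uvular fricative — in this inventory, /χ/.

/χ/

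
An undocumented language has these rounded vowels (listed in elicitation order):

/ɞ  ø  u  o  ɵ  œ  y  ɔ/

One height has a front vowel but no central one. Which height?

Front: /y/ (high), /ø/ (high-mid), /œ/ (low-mid).
Central: /ɵ/ (high-mid), /ɞ/ (low-mid).
Back: /u/ (high), /o/ (high-mid), /ɔ/ (low-mid).
Every height has a central member except high, where /ʉ/ would be expected.

high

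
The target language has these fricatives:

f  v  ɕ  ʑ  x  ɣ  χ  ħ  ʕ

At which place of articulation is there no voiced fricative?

uvular

place of articulation  voiceless  voiced  
labiodental       f         v       
alveolo-palatal   ɕ         ʑ       
velar             x         ɣ       
uvular            χ         —       
pharyngeal        ħ         ʕ       
Every place of articulation has a voiced member except uvular, where /ʁ/ would be expected.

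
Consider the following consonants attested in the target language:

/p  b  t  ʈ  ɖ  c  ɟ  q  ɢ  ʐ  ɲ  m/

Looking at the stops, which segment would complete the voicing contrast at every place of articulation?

bilabial: voiceless /p/, voiced /b/.
alveolar: voiceless /t/, voiced —.
retroflex: voiceless /ʈ/, voiced /ɖ/.
palatal: voiceless /c/, voiced /ɟ/.
uvular: voiceless /q/, voiced /ɢ/.
The alveolar row has no voiced member, so the gap is the voiced alveolar stop /d/.

/d/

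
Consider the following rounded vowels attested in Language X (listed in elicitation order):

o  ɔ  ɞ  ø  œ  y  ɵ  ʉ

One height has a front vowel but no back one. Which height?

high

height            front     central   back    
high              y         ʉ         —       
high-mid          ø         ɵ         o       
low-mid           œ         ɞ         ɔ       
Every height has a back member except high, where /u/ would be expected.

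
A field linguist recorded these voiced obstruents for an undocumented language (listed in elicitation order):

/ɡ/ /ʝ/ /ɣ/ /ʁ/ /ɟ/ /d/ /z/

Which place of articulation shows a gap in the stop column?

alveolar: stop /d/, fricative /z/.
palatal: stop /ɟ/, fricative /ʝ/.
velar: stop /ɡ/, fricative /ɣ/.
uvular: stop —, fricative /ʁ/.
Every place of articulation has a stop member except uvular, where /ɢ/ would be expected.

uvular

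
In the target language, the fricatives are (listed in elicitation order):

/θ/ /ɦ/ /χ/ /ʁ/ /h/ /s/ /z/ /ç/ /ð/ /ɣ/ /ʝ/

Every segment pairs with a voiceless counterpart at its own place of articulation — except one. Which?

Dental: /θ/ ~ /ð/
Alveolar: /s/ ~ /z/
Palatal: /ç/ ~ /ʝ/
Uvular: /χ/ ~ /ʁ/
Glottal: /h/ ~ /ɦ/
Velar: only /ɣ/ (voiced); no voiceless partner.
So /ɣ/ is the unpaired segment.

/ɣ/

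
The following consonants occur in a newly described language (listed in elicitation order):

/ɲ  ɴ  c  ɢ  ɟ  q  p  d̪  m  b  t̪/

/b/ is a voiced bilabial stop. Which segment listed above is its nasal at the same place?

/m/

The nasal at the same place is a bilabial nasal — in this inventory, /m/.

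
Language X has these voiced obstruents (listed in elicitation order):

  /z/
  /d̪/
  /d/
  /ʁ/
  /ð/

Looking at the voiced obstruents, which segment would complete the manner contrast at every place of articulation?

/ɢ/

dental: stop /d̪/, fricative /ð/.
alveolar: stop /d/, fricative /z/.
uvular: stop —, fricative /ʁ/.
The uvular row has no stop member, so the gap is the uvular stop /ɢ/.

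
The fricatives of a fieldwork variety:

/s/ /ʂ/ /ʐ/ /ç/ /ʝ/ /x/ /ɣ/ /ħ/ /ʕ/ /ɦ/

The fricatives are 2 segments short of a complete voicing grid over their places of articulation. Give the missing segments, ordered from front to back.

/z/, /h/

place of articulation  voiceless  voiced  
alveolar          s         —       
retroflex         ʂ         ʐ       
palatal           ç         ʝ       
velar             x         ɣ       
pharyngeal        ħ         ʕ       
glottal           —         ɦ       
Gaps, from front to back: alveolar lacks voiced (/z/); glottal lacks voiceless (/h/).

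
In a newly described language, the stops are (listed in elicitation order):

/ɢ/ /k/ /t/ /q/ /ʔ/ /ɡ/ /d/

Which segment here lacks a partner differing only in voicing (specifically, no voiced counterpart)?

/ʔ/

Alveolar: /t/ ~ /d/
Velar: /k/ ~ /ɡ/
Uvular: /q/ ~ /ɢ/
Glottal: only /ʔ/ (voiceless); no voiced partner.
So /ʔ/ is the unpaired segment.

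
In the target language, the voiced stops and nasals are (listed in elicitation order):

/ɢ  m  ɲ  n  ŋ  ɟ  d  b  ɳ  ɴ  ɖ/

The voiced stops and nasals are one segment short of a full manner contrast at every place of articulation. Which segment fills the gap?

/ɡ/

Oral stop: /b/ (bilabial), /d/ (alveolar), /ɖ/ (retroflex), /ɟ/ (palatal), /ɢ/ (uvular).
Nasal: /m/ (bilabial), /n/ (alveolar), /ɳ/ (retroflex), /ɲ/ (palatal), /ŋ/ (velar), /ɴ/ (uvular).
The velar row has no oral stop member, so the gap is the velar oral stop /ɡ/.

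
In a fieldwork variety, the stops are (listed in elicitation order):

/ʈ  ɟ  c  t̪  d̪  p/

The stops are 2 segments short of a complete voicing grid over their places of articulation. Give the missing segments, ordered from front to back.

Voiceless: /p/ (bilabial), /t̪/ (dental), /ʈ/ (retroflex), /c/ (palatal).
Voiced: /d̪/ (dental), /ɟ/ (palatal).
Gaps, from front to back: bilabial lacks voiced (/b/); retroflex lacks voiced (/ɖ/).

/b/, /ɖ/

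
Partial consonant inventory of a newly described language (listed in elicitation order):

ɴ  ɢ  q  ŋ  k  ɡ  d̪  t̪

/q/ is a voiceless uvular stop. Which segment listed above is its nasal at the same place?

The nasal at the same place is an uvular nasal — in this inventory, /ɴ/.

/ɴ/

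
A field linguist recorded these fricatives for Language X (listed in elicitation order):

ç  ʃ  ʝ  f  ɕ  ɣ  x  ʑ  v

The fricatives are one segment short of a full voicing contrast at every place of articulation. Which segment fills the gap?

labiodental: voiceless /f/, voiced /v/.
postalveolar: voiceless /ʃ/, voiced —.
alveolo-palatal: voiceless /ɕ/, voiced /ʑ/.
palatal: voiceless /ç/, voiced /ʝ/.
velar: voiceless /x/, voiced /ɣ/.
The postalveolar row has no voiced member, so the gap is the voiced postalveolar fricative /ʒ/.

/ʒ/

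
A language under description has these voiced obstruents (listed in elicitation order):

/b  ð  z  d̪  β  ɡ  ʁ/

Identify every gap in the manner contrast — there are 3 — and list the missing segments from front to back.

place of articulation  stop      fricative
bilabial          b         β       
dental            d̪        ð       
alveolar          —         z       
velar             ɡ         —       
uvular            —         ʁ       
Gaps, from front to back: alveolar lacks stop (/d/); velar lacks fricative (/ɣ/); uvular lacks stop (/ɢ/).

/d/, /ɣ/, /ɢ/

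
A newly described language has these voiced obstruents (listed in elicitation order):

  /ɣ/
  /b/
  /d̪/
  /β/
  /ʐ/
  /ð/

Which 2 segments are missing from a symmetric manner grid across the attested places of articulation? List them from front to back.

/ɖ/, /ɡ/

Stop: /b/ (bilabial), /d̪/ (dental).
Fricative: /β/ (bilabial), /ð/ (dental), /ʐ/ (retroflex), /ɣ/ (velar).
Gaps, from front to back: retroflex lacks stop (/ɖ/); velar lacks stop (/ɡ/).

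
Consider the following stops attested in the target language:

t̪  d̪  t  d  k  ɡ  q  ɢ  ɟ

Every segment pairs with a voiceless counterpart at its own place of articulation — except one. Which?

Dental: /t̪/ ~ /d̪/
Alveolar: /t/ ~ /d/
Velar: /k/ ~ /ɡ/
Uvular: /q/ ~ /ɢ/
Palatal: only /ɟ/ (voiced); no voiceless partner.
So /ɟ/ is the unpaired segment.

/ɟ/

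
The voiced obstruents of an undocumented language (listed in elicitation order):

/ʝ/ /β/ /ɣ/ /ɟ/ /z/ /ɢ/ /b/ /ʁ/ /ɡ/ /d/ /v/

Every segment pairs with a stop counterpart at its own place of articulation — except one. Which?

/v/

Bilabial: /b/ ~ /β/
Alveolar: /d/ ~ /z/
Palatal: /ɟ/ ~ /ʝ/
Velar: /ɡ/ ~ /ɣ/
Uvular: /ɢ/ ~ /ʁ/
Labiodental: only /v/ (fricative); no stop partner.
So /v/ is the unpaired segment.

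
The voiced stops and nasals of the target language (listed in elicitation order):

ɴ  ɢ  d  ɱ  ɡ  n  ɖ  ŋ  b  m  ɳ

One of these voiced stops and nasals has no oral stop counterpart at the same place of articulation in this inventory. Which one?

/ɱ/

Bilabial: /b/ ~ /m/
Alveolar: /d/ ~ /n/
Retroflex: /ɖ/ ~ /ɳ/
Velar: /ɡ/ ~ /ŋ/
Uvular: /ɢ/ ~ /ɴ/
Labiodental: only /ɱ/ (nasal); no oral stop partner.
So /ɱ/ is the unpaired segment.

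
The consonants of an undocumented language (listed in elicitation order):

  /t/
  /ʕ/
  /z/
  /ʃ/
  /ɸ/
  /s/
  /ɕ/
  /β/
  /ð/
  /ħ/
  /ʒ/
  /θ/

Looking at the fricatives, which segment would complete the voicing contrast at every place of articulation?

Voiceless: /ɸ/ (bilabial), /θ/ (dental), /s/ (alveolar), /ʃ/ (postalveolar), /ɕ/ (alveolo-palatal), /ħ/ (pharyngeal).
Voiced: /β/ (bilabial), /ð/ (dental), /z/ (alveolar), /ʒ/ (postalveolar), /ʕ/ (pharyngeal).
The alveolo-palatal row has no voiced member, so the gap is the voiced alveolo-palatal fricative /ʑ/.

/ʑ/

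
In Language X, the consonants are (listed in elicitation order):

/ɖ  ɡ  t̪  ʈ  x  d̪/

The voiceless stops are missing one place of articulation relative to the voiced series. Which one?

velar

dental: voiceless /t̪/, voiced /d̪/.
retroflex: voiceless /ʈ/, voiced /ɖ/.
velar: voiceless —, voiced /ɡ/.
Every place of articulation has a voiceless member except velar, where /k/ would be expected.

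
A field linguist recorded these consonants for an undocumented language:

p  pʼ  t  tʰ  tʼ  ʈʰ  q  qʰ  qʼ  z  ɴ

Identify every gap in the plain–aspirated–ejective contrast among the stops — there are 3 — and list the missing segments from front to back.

/pʰ/, /ʈ/, /ʈʼ/

place of articulation  plain     aspirated  ejective
bilabial          p         —         pʼ      
alveolar          t         tʰ        tʼ      
retroflex         —         ʈʰ        —       
uvular            q         qʰ        qʼ      
Gaps, from front to back: bilabial lacks aspirated (/pʰ/); retroflex lacks plain (/ʈ/); retroflex lacks ejective (/ʈʼ/).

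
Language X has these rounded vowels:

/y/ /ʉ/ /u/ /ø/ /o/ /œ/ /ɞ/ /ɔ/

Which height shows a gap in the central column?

height            front     central   back    
high              y         ʉ         u       
high-mid          ø         —         o       
low-mid           œ         ɞ         ɔ       
Every height has a central member except high-mid, where /ɵ/ would be expected.

high-mid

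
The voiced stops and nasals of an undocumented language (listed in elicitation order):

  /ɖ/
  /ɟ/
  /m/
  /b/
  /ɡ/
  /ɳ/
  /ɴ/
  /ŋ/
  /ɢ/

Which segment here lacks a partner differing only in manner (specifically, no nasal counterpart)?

Bilabial: /b/ ~ /m/
Retroflex: /ɖ/ ~ /ɳ/
Velar: /ɡ/ ~ /ŋ/
Uvular: /ɢ/ ~ /ɴ/
Palatal: only /ɟ/ (oral stop); no nasal partner.
So /ɟ/ is the unpaired segment.

/ɟ/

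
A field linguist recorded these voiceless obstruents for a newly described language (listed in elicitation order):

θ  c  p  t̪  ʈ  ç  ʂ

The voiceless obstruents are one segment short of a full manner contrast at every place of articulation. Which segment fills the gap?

place of articulation  stop      fricative
bilabial          p         —       
dental            t̪        θ       
retroflex         ʈ         ʂ       
palatal           c         ç       
The bilabial row has no fricative member, so the gap is the bilabial fricative /ɸ/.

/ɸ/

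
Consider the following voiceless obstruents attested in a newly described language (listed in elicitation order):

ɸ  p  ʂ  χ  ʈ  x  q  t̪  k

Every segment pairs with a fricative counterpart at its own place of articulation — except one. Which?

Bilabial: /p/ ~ /ɸ/
Retroflex: /ʈ/ ~ /ʂ/
Velar: /k/ ~ /x/
Uvular: /q/ ~ /χ/
Dental: only /t̪/ (stop); no fricative partner.
So /t̪/ is the unpaired segment.

/t̪/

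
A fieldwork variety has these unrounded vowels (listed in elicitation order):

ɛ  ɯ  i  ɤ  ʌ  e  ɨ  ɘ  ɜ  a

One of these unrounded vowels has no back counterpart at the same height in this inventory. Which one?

High: /i/ ~ /ɨ/ ~ /ɯ/
High-mid: /e/ ~ /ɘ/ ~ /ɤ/
Low-mid: /ɛ/ ~ /ɜ/ ~ /ʌ/
Low: only /a/ (front); no back partner.
So /a/ is the unpaired segment.

/a/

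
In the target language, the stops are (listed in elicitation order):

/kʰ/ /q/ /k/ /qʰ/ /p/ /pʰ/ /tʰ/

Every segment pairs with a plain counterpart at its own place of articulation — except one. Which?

Bilabial: /p/ ~ /pʰ/
Velar: /k/ ~ /kʰ/
Uvular: /q/ ~ /qʰ/
Alveolar: only /tʰ/ (aspirated); no plain partner.
So /tʰ/ is the unpaired segment.

/tʰ/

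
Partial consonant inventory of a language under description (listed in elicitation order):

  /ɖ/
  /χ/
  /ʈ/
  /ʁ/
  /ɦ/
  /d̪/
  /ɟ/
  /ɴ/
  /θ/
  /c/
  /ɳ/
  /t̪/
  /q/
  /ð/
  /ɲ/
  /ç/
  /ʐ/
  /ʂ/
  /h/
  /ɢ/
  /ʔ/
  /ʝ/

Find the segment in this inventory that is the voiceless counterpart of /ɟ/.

/c/

/ɟ/ is a voiced palatal stop.
The voiceless counterpart is a voiceless palatal stop — in this inventory, /c/.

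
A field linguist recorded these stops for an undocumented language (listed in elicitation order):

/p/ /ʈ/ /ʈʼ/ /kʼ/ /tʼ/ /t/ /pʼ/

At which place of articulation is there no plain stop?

place of articulation  plain     ejective
bilabial          p         pʼ      
alveolar          t         tʼ      
retroflex         ʈ         ʈʼ      
velar             —         kʼ      
Every place of articulation has a plain member except velar, where /k/ would be expected.

velar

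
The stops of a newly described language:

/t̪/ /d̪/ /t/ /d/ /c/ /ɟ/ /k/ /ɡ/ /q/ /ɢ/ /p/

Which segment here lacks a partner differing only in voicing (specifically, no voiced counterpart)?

/p/

Dental: /t̪/ ~ /d̪/
Alveolar: /t/ ~ /d/
Palatal: /c/ ~ /ɟ/
Velar: /k/ ~ /ɡ/
Uvular: /q/ ~ /ɢ/
Bilabial: only /p/ (voiceless); no voiced partner.
So /p/ is the unpaired segment.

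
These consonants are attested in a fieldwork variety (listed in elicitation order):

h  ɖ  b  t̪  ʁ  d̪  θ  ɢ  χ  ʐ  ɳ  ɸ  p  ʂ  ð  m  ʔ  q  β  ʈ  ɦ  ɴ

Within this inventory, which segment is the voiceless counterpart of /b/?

/p/

/b/ is a voiced bilabial stop.
The voiceless counterpart is a voiceless bilabial stop — in this inventory, /p/.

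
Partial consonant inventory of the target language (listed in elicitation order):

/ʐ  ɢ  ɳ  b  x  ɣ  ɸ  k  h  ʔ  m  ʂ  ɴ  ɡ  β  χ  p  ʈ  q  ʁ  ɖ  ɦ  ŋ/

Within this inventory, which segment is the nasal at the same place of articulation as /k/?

/k/ is a voiceless velar stop.
The nasal at the same place is a velar nasal — in this inventory, /ŋ/.

/ŋ/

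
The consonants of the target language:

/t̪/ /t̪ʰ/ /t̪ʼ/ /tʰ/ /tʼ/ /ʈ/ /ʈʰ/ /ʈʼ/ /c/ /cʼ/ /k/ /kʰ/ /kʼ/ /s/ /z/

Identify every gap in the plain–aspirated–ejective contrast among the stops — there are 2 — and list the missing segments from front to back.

/t/, /cʰ/

place of articulation  plain     aspirated  ejective
dental            t̪        t̪ʰ       t̪ʼ     
alveolar          —         tʰ        tʼ      
retroflex         ʈ         ʈʰ        ʈʼ      
palatal           c         —         cʼ      
velar             k         kʰ        kʼ      
Gaps, from front to back: alveolar lacks plain (/t/); palatal lacks aspirated (/cʰ/).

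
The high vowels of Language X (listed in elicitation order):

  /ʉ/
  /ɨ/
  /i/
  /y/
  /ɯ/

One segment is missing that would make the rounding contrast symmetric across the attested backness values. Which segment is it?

/u/

front: unrounded /i/, rounded /y/.
central: unrounded /ɨ/, rounded /ʉ/.
back: unrounded /ɯ/, rounded —.
The back row has no rounded member, so the gap is the back rounded vowel /u/.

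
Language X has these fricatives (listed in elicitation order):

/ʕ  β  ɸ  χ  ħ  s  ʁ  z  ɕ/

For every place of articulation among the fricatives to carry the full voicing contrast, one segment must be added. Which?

/ʑ/

place of articulation  voiceless  voiced  
bilabial          ɸ         β       
alveolar          s         z       
alveolo-palatal   ɕ         —       
uvular            χ         ʁ       
pharyngeal        ħ         ʕ       
The alveolo-palatal row has no voiced member, so the gap is the voiced alveolo-palatal fricative /ʑ/.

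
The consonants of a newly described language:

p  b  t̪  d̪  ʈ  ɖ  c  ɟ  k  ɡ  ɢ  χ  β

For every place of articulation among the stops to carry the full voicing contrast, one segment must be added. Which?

bilabial: voiceless /p/, voiced /b/.
dental: voiceless /t̪/, voiced /d̪/.
retroflex: voiceless /ʈ/, voiced /ɖ/.
palatal: voiceless /c/, voiced /ɟ/.
velar: voiceless /k/, voiced /ɡ/.
uvular: voiceless —, voiced /ɢ/.
The uvular row has no voiceless member, so the gap is the voiceless uvular stop /q/.

/q/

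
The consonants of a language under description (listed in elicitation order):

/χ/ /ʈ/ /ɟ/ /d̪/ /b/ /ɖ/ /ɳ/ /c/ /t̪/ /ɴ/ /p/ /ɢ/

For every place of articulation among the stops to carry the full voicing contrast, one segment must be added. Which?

Voiceless: /p/ (bilabial), /t̪/ (dental), /ʈ/ (retroflex), /c/ (palatal).
Voiced: /b/ (bilabial), /d̪/ (dental), /ɖ/ (retroflex), /ɟ/ (palatal), /ɢ/ (uvular).
The uvular row has no voiceless member, so the gap is the voiceless uvular stop /q/.

/q/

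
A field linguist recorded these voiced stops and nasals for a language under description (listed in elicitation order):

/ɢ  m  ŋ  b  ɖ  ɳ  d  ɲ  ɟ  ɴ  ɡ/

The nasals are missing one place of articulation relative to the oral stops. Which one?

place of articulation  oral stop  nasal   
bilabial          b         m       
alveolar          d         —       
retroflex         ɖ         ɳ       
palatal           ɟ         ɲ       
velar             ɡ         ŋ       
uvular            ɢ         ɴ       
Every place of articulation has a nasal member except alveolar, where /n/ would be expected.

alveolar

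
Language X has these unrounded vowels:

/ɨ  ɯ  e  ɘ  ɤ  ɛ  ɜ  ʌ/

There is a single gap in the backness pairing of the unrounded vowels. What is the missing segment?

high: front —, central /ɨ/, back /ɯ/.
high-mid: front /e/, central /ɘ/, back /ɤ/.
low-mid: front /ɛ/, central /ɜ/, back /ʌ/.
The high row has no front member, so the gap is the high front unrounded vowel /i/.

/i/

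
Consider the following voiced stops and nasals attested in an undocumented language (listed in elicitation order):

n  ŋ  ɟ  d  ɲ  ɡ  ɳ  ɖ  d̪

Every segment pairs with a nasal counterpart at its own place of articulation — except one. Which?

/d̪/

Alveolar: /d/ ~ /n/
Retroflex: /ɖ/ ~ /ɳ/
Palatal: /ɟ/ ~ /ɲ/
Velar: /ɡ/ ~ /ŋ/
Dental: only /d̪/ (oral stop); no nasal partner.
So /d̪/ is the unpaired segment.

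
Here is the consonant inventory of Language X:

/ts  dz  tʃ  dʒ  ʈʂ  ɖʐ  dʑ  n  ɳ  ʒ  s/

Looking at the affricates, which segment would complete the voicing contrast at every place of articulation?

/tɕ/

Voiceless: /ts/ (alveolar), /tʃ/ (postalveolar), /ʈʂ/ (retroflex).
Voiced: /dz/ (alveolar), /dʒ/ (postalveolar), /ɖʐ/ (retroflex), /dʑ/ (alveolo-palatal).
The alveolo-palatal row has no voiceless member, so the gap is the voiceless alveolo-palatal affricate /tɕ/.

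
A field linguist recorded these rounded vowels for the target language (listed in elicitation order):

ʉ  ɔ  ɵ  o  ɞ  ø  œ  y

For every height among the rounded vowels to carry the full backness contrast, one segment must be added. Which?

high: front /y/, central /ʉ/, back —.
high-mid: front /ø/, central /ɵ/, back /o/.
low-mid: front /œ/, central /ɞ/, back /ɔ/.
The high row has no back member, so the gap is the high back rounded vowel /u/.

/u/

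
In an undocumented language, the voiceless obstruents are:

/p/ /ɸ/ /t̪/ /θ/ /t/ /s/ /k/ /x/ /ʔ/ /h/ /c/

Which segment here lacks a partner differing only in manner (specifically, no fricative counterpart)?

/c/

Bilabial: /p/ ~ /ɸ/
Dental: /t̪/ ~ /θ/
Alveolar: /t/ ~ /s/
Velar: /k/ ~ /x/
Glottal: /ʔ/ ~ /h/
Palatal: only /c/ (stop); no fricative partner.
So /c/ is the unpaired segment.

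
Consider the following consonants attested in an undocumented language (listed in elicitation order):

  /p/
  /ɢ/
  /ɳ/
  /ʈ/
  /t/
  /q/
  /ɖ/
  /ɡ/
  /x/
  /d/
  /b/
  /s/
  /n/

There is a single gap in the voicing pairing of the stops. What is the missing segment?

/k/

place of articulation  voiceless  voiced  
bilabial          p         b       
alveolar          t         d       
retroflex         ʈ         ɖ       
velar             —         ɡ       
uvular            q         ɢ       
The velar row has no voiceless member, so the gap is the voiceless velar stop /k/.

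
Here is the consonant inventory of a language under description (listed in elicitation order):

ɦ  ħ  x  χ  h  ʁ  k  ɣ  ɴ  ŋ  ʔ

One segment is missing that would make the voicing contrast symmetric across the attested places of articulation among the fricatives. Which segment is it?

place of articulation  voiceless  voiced  
velar             x         ɣ       
uvular            χ         ʁ       
pharyngeal        ħ         —       
glottal           h         ɦ       
The pharyngeal row has no voiced member, so the gap is the voiced pharyngeal fricative /ʕ/.

/ʕ/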